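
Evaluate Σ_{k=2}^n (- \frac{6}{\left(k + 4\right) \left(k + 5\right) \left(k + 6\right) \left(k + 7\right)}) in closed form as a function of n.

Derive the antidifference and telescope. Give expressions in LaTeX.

Ratio r(k) = (k + 4)/(k + 8).
A = k + 4, B = k + 8, C = 1.
Need (k + 4)·f(k+1) − (k + 7)·f(k) = 1.
From deg A=1, deg B=1, deg C=0: d=3.
A polynomial solution: f(k) = k*(k**2 + 15*k + 74)/360.
Certificate R = B(k−1)f/C = k*(k + 7)*(k**2 + 15*k + 74)/360 gives s_k = k*(-k**2 - 15*k - 74)/(60*(k + 4)*(k + 5)*(k + 6)).
s_(k+1) − s_k = -6/(k**4 + 22*k**3 + 179*k**2 + 638*k + 840) = t_k.
Σ_(k=2)^n t_k = s_(n+1) − s_(2) = ((-n**3 - 18*n**2 - 107*n - 90)/(60*(n**3 + 18*n**2 + 107*n + 210))) − (-3/280), i.e. (-n**3 - 18*n**2 - 107*n + 126)/(168*(n**3 + 18*n**2 + 107*n + 210)).

S(n) = \frac{- n^{3} - 18 n^{2} - 107 n + 126}{168 \left(n^{3} + 18 n^{2} + 107 n + 210\right)}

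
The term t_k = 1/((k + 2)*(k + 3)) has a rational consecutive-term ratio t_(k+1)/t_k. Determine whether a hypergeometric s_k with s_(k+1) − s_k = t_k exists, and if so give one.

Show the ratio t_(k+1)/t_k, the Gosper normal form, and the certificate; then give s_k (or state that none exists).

s_k = k/(2*(k + 2))

Step 1: r(k) = (k + 2)/(k + 4).
A = k + 2, B = k + 4, C = 1.
Set up (k + 2)·f(k+1) − (k + 3)·f(k) − (1) = 0.
Bound: deg f ≤ 1.
Match coefficients ⇒ f(k) = k/2.
R(k) = B(k−1)·f(k)/C(k) = k*(k + 3)/2; s_k = R·t_k = k/(2*(k + 2)).
Check: Δs_k = 1/(k**2 + 5*k + 6). ✓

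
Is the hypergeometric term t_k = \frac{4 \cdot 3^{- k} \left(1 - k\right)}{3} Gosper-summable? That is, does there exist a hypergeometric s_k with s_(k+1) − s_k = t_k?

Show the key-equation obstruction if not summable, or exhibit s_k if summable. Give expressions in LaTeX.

Compute t_(k+1)/t_k: get k/(3*(k - 1)).
So A=1/3 and B=1, with C=k - 1.
Set up (1/3)·f(k+1) − (1)·f(k) − (k - 1) = 0.
From deg A=0, deg B=0, deg C=1: d=1.
A polynomial solution: f(k) = -3*(2*k - 1)/4.
Then R = B(k−1)f/C = -3*(2*k - 1)/(4*(k - 1)), so s_k = R(k)·t_k = (2*k - 1)/3**k.
Check: Δs_k = 4*(1 - k)/(3*3**k). ✓

Yes. s_k = 3^{- k} \left(2 k - 1\right).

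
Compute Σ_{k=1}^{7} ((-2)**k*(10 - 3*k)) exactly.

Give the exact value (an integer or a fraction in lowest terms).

Σ = 1018

The ratio is 2*(7 - 3*k)/(3*k - 10).
Normal form (A,B,C) = (-2, 1, k - 10/3).
Key eq: (-2)·f(k+1) = (1)·f(k) + (k - 10/3).
From deg A=0, deg B=0, deg C=1: d=1.
Match coefficients ⇒ f(k) = -(k - 4)/3.
So s_k = (B(k−1)f/C)·t_k = (-(k - 4)/(3*k - 10))·t_k = (-2)**k*(k - 4).
Δs = (-2)**k*(10 - 3*k), as required.
Evaluate s at k=8 and k=1: 1024 and 6; difference 1018.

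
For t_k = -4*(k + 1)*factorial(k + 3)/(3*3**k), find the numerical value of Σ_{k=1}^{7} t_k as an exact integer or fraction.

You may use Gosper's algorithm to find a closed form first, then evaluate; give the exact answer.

Σ = -1968608/81

Step 1: r(k) = (k + 2)*(k + 4)/(3*(k + 1)).
Factor: A=k/3 + 4/3; B=1; C=k + 1.
Set up (k/3 + 4/3)·f(k+1) − (1)·f(k) − (k + 1) = 0.
Degrees (1,0,1) ⇒ d ≤ 0.
Coefficient equations give f(k) = 3.
Then R = B(k−1)f/C = 3/(k + 1), so s_k = R(k)·t_k = -4*factorial(k + 3)/3**k.
Verify: -4*(k + 1)*factorial(k + 3)/(3*3**k) matches t_k.
Sum = s_(8) − s_(1); s_(8) = -1971200/81, s_(1) = -32 ⇒ -1968608/81.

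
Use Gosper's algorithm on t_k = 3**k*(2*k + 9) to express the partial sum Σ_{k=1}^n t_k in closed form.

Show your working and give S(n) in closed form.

Compute t_(k+1)/t_k: get 3*(2*k + 11)/(2*k + 9).
Take A(k)=3, B(k)=1, C(k)=k + 9/2.
Need (3)·f(k+1) − (1)·f(k) = k + 9/2.
From deg A=0, deg B=0, deg C=1: d=1.
A polynomial solution: f(k) = (k + 3)/2.
R(k) = B(k−1)·f(k)/C(k) = (k + 3)/(2*k + 9); s_k = R·t_k = 3**k*(k + 3).
s_(k+1) − s_k = 3**k*(2*k + 9) = t_k.
s_(n+1) = 3**(n + 1)*(n + 4) and s_(1) = 12, so S(n) = 3*3**n*n + 12*3**n - 12.

S(n) = 3*3**n*n + 12*3**n - 12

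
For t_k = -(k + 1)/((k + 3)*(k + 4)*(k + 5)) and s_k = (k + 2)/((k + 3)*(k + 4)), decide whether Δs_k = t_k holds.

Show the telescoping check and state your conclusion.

s_(k+1) = (k + 3)/((k + 4)*(k + 5))
s_(k+1) − s_k = (-k - 1)/(k**3 + 12*k**2 + 47*k + 60)
(s_(k+1) − s_k) − t_k = 0

Valid — Δs_k = t_k.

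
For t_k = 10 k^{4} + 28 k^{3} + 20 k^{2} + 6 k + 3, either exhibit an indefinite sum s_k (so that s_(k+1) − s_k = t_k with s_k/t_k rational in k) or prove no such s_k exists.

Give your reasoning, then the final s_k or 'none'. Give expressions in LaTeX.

The ratio is (10*k**4 + 68*k**3 + 164*k**2 + 170*k + 67)/(10*k**4 + 28*k**3 + 20*k**2 + 6*k + 3).
Normal form (A,B,C) = (1, 1, k**4 + 14*k**3/5 + 2*k**2 + 3*k/5 + 3/10).
Set up (1)·f(k+1) − (1)·f(k) − (k**4 + 14*k**3/5 + 2*k**2 + 3*k/5 + 3/10) = 0.
From deg A=0, deg B=0, deg C=4: d=5.
Match coefficients ⇒ f(k) = k*(2*k**4 + 2*k**3 - 4*k**2 + 3)/10.
Then R = B(k−1)f/C = k*(2*k**4 + 2*k**3 - 4*k**2 + 3)/(10*k**4 + 28*k**3 + 20*k**2 + 6*k + 3), so s_k = R(k)·t_k = k*(2*k**4 + 2*k**3 - 4*k**2 + 3).
Verify: 10*k**4 + 28*k**3 + 20*k**2 + 6*k + 3 matches t_k.

s_k = k \left(2 k^{4} + 2 k^{3} - 4 k^{2} + 3\right)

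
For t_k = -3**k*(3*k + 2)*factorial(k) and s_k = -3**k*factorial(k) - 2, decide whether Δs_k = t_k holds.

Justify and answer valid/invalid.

s_(k+1) = -3**(k + 1)*factorial(k + 1) - 2
s_(k+1) − s_k = -3**k*(3*k + 2)*factorial(k)
(s_(k+1) − s_k) − t_k = 0

valid; difference matches t_k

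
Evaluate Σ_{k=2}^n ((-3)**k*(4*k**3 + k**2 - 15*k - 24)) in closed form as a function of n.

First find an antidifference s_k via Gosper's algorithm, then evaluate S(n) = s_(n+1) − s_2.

The ratio is 3*(-4*k**3 - 13*k**2 + k + 34)/(4*k**3 + k**2 - 15*k - 24).
Normal form (A,B,C) = (-3, 1, k**3 + k**2/4 - 15*k/4 - 6).
Key eq: (-3)·f(k+1) = (1)·f(k) + (k**3 + k**2/4 - 15*k/4 - 6).
d = 3 from the (0,0,3) case.
A polynomial solution: f(k) = -(k**3 - 2*k**2 - 3*k - 3)/4.
Get s_k = R·t_k = (-3)**k*(-k**3 + 2*k**2 + 3*k + 3) with R(k) = B(k−1)f(k)/C(k) = -(k**3 - 2*k**2 - 3*k - 3)/(4*k**3 + k**2 - 15*k - 24).
Δs = (-3)**k*(4*k**3 + k**2 - 15*k - 24), as required.
s_(n+1) = (-3)**(n + 1)*(-n**3 - n**2 + 4*n + 7) and s_(2) = 81, so S(n) = 3*(-3)**n*n**3 + 3*(-3)**n*n**2 - 12*(-3)**n*n - 21*(-3)**n - 81.

S(n) = 3*(-3)**n*n**3 + 3*(-3)**n*n**2 - 12*(-3)**n*n - 21*(-3)**n - 81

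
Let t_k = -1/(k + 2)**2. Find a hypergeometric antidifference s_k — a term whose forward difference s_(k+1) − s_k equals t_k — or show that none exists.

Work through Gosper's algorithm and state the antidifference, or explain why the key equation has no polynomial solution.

Ratio r(k) = (k + 2)**2/(k + 3)**2.
Normal form (A,B,C) = (k**2 + 4*k + 4, k**2 + 6*k + 9, 1).
Key eq: (k**2 + 4*k + 4)·f(k+1) = (k**2 + 4*k + 4)·f(k) + (1).
Degrees (2,2,0) ⇒ d ≤ 0.
Generic f = c0 gives residual -1; -1 = 0 cannot hold, so t_k is not Gosper-summable.

no hypergeometric antidifference exists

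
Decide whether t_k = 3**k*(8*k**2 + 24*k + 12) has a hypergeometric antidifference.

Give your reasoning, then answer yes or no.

Yes. s_k = 4*3**k*k**2.

Ratio r(k) = 3*(2*k**2 + 10*k + 11)/(2*k**2 + 6*k + 3).
So A=3 and B=1, with C=k**2 + 3*k + 3/2.
Need (3)·f(k+1) − (1)·f(k) = k**2 + 3*k + 3/2.
From deg A=0, deg B=0, deg C=2: d=2.
Match coefficients ⇒ f(k) = k**2/2.
Then R = B(k−1)f/C = k**2/(2*k**2 + 6*k + 3), so s_k = R(k)·t_k = 4*3**k*k**2.
Check: Δs_k = 4*3**k*(-k**2 + 3*(k + 1)**2). ✓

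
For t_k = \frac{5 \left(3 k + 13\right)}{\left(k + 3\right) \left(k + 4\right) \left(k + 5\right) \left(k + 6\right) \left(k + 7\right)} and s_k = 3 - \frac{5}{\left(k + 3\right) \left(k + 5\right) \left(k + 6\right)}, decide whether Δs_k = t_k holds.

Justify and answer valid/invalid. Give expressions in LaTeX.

valid (s_(k+1) − s_k reduces to t_k)

s_(k+1) = 3 - 5/((k + 4)*(k + 6)*(k + 7))
s_(k+1) − s_k = 5*(3*k + 13)/(k**5 + 25*k**4 + 245*k**3 + 1175*k**2 + 2754*k + 2520)
(s_(k+1) − s_k) − t_k = 0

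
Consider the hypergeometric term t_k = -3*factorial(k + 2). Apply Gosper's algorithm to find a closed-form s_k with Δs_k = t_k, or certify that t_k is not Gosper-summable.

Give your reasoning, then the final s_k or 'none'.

not Gosper-summable; s_k does not exist

t_(k+1)/t_k = k + 3.
Factor: A=k + 3; B=1; C=1.
Need (k + 3)·f(k+1) − (1)·f(k) = 1.
deg f ≤ -1 (via 1,0,0).
Bound -1 < 0, so the key equation has no polynomial solution.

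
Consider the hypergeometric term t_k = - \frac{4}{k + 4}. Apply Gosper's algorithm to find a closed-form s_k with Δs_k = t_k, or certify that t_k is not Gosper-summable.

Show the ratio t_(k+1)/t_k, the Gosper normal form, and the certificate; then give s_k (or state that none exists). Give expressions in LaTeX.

no hypergeometric antidifference exists

Ratio r(k) = (k + 4)/(k + 5).
A = k + 4, B = k + 5, C = 1.
Need (k + 4)·f(k+1) − (k + 4)·f(k) = 1.
d = 0 from the (1,1,0) case.
Put f(k) = c0: A·f(k+1) − B(k−1)·f(k) − C = -1; need -1 = 0 — inconsistent ⇒ no f, not summable.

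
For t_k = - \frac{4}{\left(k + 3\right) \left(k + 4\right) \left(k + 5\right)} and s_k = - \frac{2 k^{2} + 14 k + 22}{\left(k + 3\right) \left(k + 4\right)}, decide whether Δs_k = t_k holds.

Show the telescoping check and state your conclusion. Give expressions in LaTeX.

valid; difference matches t_k

s_(k+1) = 2*(-7*k - (k + 1)**2 - 18)/((k + 4)*(k + 5))
s_(k+1) − s_k = -4/(k**3 + 12*k**2 + 47*k + 60)
(s_(k+1) − s_k) − t_k = 0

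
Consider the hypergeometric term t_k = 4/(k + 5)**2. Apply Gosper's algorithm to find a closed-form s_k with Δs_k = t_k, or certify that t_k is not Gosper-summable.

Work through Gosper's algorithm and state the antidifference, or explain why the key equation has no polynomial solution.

t_(k+1)/t_k = (k + 5)**2/(k + 6)**2.
Gosper form: A/B · C(k+1)/C(k) with A=k**2 + 10*k + 25, B=k**2 + 12*k + 36, C=1.
Need (k**2 + 10*k + 25)·f(k+1) − (k**2 + 10*k + 25)·f(k) = 1.
d = 0 from the (2,2,0) case.
Generic f = c0 gives residual -1; -1 = 0 cannot hold, so t_k is not Gosper-summable.

none — t_k is not Gosper-summable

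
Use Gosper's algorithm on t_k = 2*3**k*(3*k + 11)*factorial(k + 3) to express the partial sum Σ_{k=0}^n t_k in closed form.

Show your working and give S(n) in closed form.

S(n) = 6*3**n*factorial(n + 4) - 12

Step 1: r(k) = 3*(k + 4)*(3*k + 14)/(3*k + 11).
Normal form (A,B,C) = (3*k + 12, 1, k + 11/3).
Set up (3*k + 12)·f(k+1) − (1)·f(k) − (k + 11/3) = 0.
d = 0 from the (1,0,1) case.
Match coefficients ⇒ f(k) = 1/3.
R(k) = B(k−1)·f(k)/C(k) = 1/(3*k + 11); s_k = R·t_k = 2*3**k*factorial(k + 3).
Check: Δs_k = 2*3**k*(3*k + 11)*factorial(k + 3). ✓
Σ_(k=0)^n t_k = s_(n+1) − s_(0) = (6*3**n*factorial(n + 4)) − (12), i.e. 6*3**n*factorial(n + 4) - 12.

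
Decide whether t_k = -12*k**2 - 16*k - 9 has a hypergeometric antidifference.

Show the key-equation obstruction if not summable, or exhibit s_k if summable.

r(k) = (12*k**2 + 40*k + 37)/(12*k**2 + 16*k + 9) after simplifying.
So A=1 and B=1, with C=k**2 + 4*k/3 + 3/4.
Solve (1)·f(k+1) − (1)·f(k) = k**2 + 4*k/3 + 3/4.
Degrees (0,0,2) ⇒ d ≤ 3.
Coefficient equations give f(k) = k*(4*k**2 + 2*k + 3)/12.
Then R = B(k−1)f/C = k*(4*k**2 + 2*k + 3)/(12*k**2 + 16*k + 9), so s_k = R(k)·t_k = k*(-4*k**2 - 2*k - 3).
Δs = -12*k**2 - 16*k - 9, as required.

Yes. s_k = k*(-4*k**2 - 2*k - 3).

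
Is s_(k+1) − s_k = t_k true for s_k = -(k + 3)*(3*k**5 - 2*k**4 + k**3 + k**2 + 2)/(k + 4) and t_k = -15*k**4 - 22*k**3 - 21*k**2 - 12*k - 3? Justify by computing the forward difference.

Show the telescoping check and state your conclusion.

Invalid: residual (12*k**5 + 84*k**4 + 108*k**3 + 95*k**2 + 51*k + 10)/(k**2 + 9*k + 20) ≠ 0.

s_(k+1) = -(k + 4)*(3*(k + 1)**5 - 2*(k + 1)**4 + (k + 1)**3 + (k + 1)**2 + 2)/(k + 5)
s_(k+1) − s_k = (-15*k**6 - 145*k**5 - 435*k**4 - 533*k**3 - 436*k**2 - 216*k - 50)/(k**2 + 9*k + 20)
(s_(k+1) − s_k) − t_k = (12*k**5 + 84*k**4 + 108*k**3 + 95*k**2 + 51*k + 10)/(k**2 + 9*k + 20)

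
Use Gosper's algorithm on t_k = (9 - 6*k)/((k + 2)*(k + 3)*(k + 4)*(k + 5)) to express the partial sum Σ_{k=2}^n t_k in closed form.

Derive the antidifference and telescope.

Step 1: r(k) = (k + 2)*(2*k - 1)/((k + 6)*(2*k - 3)).
Take A(k)=k + 2, B(k)=k + 6, C(k)=k - 3/2.
Key eq: (k + 2)·f(k+1) = (k + 5)·f(k) + (k - 3/2).
Bound: deg f ≤ 3.
Coefficient equations give f(k) = -k*(k**2 + 9*k + 98)/144.
R(k) = B(k−1)·f(k)/C(k) = -k*(k + 5)*(k**2 + 9*k + 98)/(72*(2*k - 3)); s_k = R·t_k = k*(k**2 + 9*k + 98)/(24*(k + 2)*(k + 3)*(k + 4)).
Check: Δs_k = 3*(3 - 2*k)/(k**4 + 14*k**3 + 71*k**2 + 154*k + 120). ✓
Telescope: S(n) = s_(n+1) − s_(2) = (n**3 + 12*n**2 + 119*n + 108)/(24*(n**3 + 12*n**2 + 47*n + 60)) − (1/12) = (-n**3 - 12*n**2 + 25*n - 12)/(24*(n**3 + 12*n**2 + 47*n + 60)).

S(n) = (-n**3 - 12*n**2 + 25*n - 12)/(24*(n**3 + 12*n**2 + 47*n + 60))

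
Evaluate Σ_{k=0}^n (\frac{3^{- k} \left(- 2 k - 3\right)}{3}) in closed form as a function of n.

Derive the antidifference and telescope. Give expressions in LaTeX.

Step 1: r(k) = (2*k + 5)/(3*(2*k + 3)).
So A=1/3 and B=1, with C=k + 3/2.
f must satisfy (1/3)·f(k+1) − (1)·f(k) = k + 3/2.
Bound: deg f ≤ 1.
Solve for f: f(k) = -3*(k + 2)/2 (degree 1 ≤ 1).
So s_k = (B(k−1)f/C)·t_k = (-3*(k + 2)/(2*k + 3))·t_k = (k + 2)/3**k.
Δs = (-2*k - 3)/(3*3**k), as required.
Evaluate: s_(n+1) = 3**(-n - 1)*(n + 3); subtract s_(0) = 2 ⇒ S(n) = (-6*3**n + n + 3)/(3*3**n).

S(n) = \frac{3^{- n} \left(- 6 \cdot 3^{n} + n + 3\right)}{3}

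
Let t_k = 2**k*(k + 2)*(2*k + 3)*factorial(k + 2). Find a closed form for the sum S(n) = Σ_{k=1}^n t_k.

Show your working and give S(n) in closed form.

S(n) = 2*2**n*n*factorial(n + 3) + 2*2**n*factorial(n + 3) - 12

Ratio r(k) = (k + 3)**2*(4*k + 10)/((k + 2)*(2*k + 3)).
Take A(k)=2*k + 6, B(k)=1, C(k)=k**2 + 7*k/2 + 3.
Set up (2*k + 6)·f(k+1) − (1)·f(k) − (k**2 + 7*k/2 + 3) = 0.
Degrees (1,0,2) ⇒ d ≤ 1.
A polynomial solution: f(k) = k/2.
Certificate R = B(k−1)f/C = k/((k + 2)*(2*k + 3)) gives s_k = 2**k*k*factorial(k + 2).
Δs = 2**k*(k + 2)*(2*k + 3)*factorial(k + 2), as required.
Σ_(k=1)^n t_k = s_(n+1) − s_(1) = (2**(n + 1)*(n + 1)*factorial(n + 3)) − (12), i.e. 2*2**n*n*factorial(n + 3) + 2*2**n*factorial(n + 3) - 12.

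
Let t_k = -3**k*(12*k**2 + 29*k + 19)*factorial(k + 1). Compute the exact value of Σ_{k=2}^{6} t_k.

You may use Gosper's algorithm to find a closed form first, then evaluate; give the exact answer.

Σ = -2380855302

t_(k+1)/t_k = 3*(12*k**3 + 77*k**2 + 166*k + 120)/(12*k**2 + 29*k + 19).
Take A(k)=3*k + 6, B(k)=1, C(k)=k**2 + 29*k/12 + 19/12.
Need (3*k + 6)·f(k+1) − (1)·f(k) = k**2 + 29*k/12 + 19/12.
deg f ≤ 1 (via 1,0,2).
Solve for f: f(k) = (4*k - 1)/12 (degree 1 ≤ 1).
Get s_k = R·t_k = -3**k*(4*k - 1)*factorial(k + 1) with R(k) = B(k−1)f(k)/C(k) = (4*k - 1)/(12*k**2 + 29*k + 19).
Δs = -3**k*(12*k**2 + 29*k + 19)*factorial(k + 1), as required.
Sum = s_(7) − s_(2); s_(7) = -2380855680, s_(2) = -378 ⇒ -2380855302.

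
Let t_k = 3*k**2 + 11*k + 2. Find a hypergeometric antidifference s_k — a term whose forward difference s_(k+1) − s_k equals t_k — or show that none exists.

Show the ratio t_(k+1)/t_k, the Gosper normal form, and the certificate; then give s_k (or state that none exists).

s_k = k*(k**2 + 4*k - 3)

Step 1: r(k) = (3*k**2 + 17*k + 16)/(3*k**2 + 11*k + 2).
A = 1, B = 1, C = k**2 + 11*k/3 + 2/3.
Need (1)·f(k+1) − (1)·f(k) = k**2 + 11*k/3 + 2/3.
From deg A=0, deg B=0, deg C=2: d=3.
Match coefficients ⇒ f(k) = k*(k**2 + 4*k - 3)/3.
Certificate R = B(k−1)f/C = k*(k**2 + 4*k - 3)/(3*k**2 + 11*k + 2) gives s_k = k*(k**2 + 4*k - 3).
Verify: 3*k**2 + 11*k + 2 matches t_k.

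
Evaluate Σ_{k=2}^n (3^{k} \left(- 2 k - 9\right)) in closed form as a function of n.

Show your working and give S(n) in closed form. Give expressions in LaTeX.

S(n) = - 3 \cdot 3^{n} n - 12 \cdot 3^{n} + 45

t_(k+1)/t_k = 3*(2*k + 11)/(2*k + 9).
A = 3, B = 1, C = k + 9/2.
Need (3)·f(k+1) − (1)·f(k) = k + 9/2.
deg f ≤ 1 (via 0,0,1).
A polynomial solution: f(k) = (k + 3)/2.
Then R = B(k−1)f/C = (k + 3)/(2*k + 9), so s_k = R(k)·t_k = 3**k*(-k - 3).
s_(k+1) − s_k = 3**k*(-2*k - 9) = t_k.
s_(n+1) = 3**(n + 1)*(-n - 4) and s_(2) = -45, so S(n) = -3*3**n*n - 12*3**n + 45.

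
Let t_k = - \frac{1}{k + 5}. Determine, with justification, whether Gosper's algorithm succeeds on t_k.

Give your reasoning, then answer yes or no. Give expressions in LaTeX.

No; the coefficient equations for f are inconsistent.

Compute t_(k+1)/t_k: get (k + 5)/(k + 6).
A = k + 5, B = k + 6, C = 1.
f must satisfy (k + 5)·f(k+1) − (k + 5)·f(k) = 1.
deg f ≤ 0 (via 1,1,0).
f = c0 ⇒ A·f(k+1) − B(k−1)·f(k) − C = -1. The system {-1 = 0} is inconsistent; no antidifference.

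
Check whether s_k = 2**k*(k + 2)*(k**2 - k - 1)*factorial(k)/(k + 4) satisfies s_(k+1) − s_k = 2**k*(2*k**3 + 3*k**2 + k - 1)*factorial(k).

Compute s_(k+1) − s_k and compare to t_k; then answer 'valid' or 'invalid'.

Invalid: residual -2**(k + 1)*(2*k**4 + 11*k**3 + 12*k**2 + 4*k - 3)*factorial(k)/((k + 4)*(k + 5)) ≠ 0.

s_(k+1) = 2**(k + 1)*(k + 3)*(k**2 + k - 1)*factorial(k + 1)/(k + 5)
s_(k+1) − s_k = 2**k*(2*k**5 + 17*k**4 + 46*k**3 + 44*k**2 + 3*k - 14)*factorial(k)/((k + 4)*(k + 5))
(s_(k+1) − s_k) − t_k = -2**(k + 1)*(2*k**4 + 11*k**3 + 12*k**2 + 4*k - 3)*factorial(k)/((k + 4)*(k + 5))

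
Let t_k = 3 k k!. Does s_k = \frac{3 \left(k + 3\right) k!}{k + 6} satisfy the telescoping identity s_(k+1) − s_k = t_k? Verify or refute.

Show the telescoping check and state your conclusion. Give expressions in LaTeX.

Invalid: residual - \frac{9 \left(k^{2} + 6 k - 1\right) k!}{\left(k + 6\right) \left(k + 7\right)} ≠ 0.

s_(k+1) = 3*(k + 4)*factorial(k + 1)/(k + 7)
s_(k+1) − s_k = 3*(k**3 + 10*k**2 + 24*k + 3)*factorial(k)/((k + 6)*(k + 7))
(s_(k+1) − s_k) − t_k = -9*(k**2 + 6*k - 1)*factorial(k)/((k + 6)*(k + 7))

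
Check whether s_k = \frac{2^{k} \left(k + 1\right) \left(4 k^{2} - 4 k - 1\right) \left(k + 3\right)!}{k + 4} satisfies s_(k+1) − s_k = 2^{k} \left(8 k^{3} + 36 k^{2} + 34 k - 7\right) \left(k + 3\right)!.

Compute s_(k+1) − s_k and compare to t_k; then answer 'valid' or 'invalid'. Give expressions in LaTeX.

Invalid: residual - \frac{3 \cdot 2^{k} \left(8 k^{4} + 68 k^{3} + 174 k^{2} + 133 k - 27\right) \left(k + 3\right)!}{\left(k + 4\right) \left(k + 5\right)} ≠ 0.

s_(k+1) = 2**(k + 1)*(k + 2)*(4*k**2 + 4*k - 1)*factorial(k + 4)/(k + 5)
s_(k+1) − s_k = 2**k*(8*k**5 + 84*k**4 + 314*k**3 + 497*k**2 + 218*k - 59)*factorial(k + 3)/((k + 4)*(k + 5))
(s_(k+1) − s_k) − t_k = -3*2**k*(8*k**4 + 68*k**3 + 174*k**2 + 133*k - 27)*factorial(k + 3)/((k + 4)*(k + 5))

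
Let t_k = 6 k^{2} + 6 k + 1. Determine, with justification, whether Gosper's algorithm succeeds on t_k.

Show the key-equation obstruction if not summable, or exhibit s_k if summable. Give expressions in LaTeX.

The ratio is (6*k**2 + 18*k + 13)/(6*k**2 + 6*k + 1).
So A=1 and B=1, with C=k**2 + k + 1/6.
Set up (1)·f(k+1) − (1)·f(k) − (k**2 + k + 1/6) = 0.
Bound: deg f ≤ 3.
Coefficient equations give f(k) = k*(2*k**2 - 1)/6.
Get s_k = R·t_k = 2*k**3 - k with R(k) = B(k−1)f(k)/C(k) = k*(2*k**2 - 1)/(6*k**2 + 6*k + 1).
Check: Δs_k = 6*k**2 + 6*k + 1. ✓

Yes. s_k = 2 k^{3} - k.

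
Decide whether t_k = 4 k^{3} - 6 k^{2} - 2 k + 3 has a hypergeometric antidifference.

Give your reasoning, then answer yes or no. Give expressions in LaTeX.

r(k) = (4*k**3 + 6*k**2 - 2*k - 1)/(4*k**3 - 6*k**2 - 2*k + 3) after simplifying.
Normal form (A,B,C) = (1, 1, k**3 - 3*k**2/2 - k/2 + 3/4).
Key eq: (1)·f(k+1) = (1)·f(k) + (k**3 - 3*k**2/2 - k/2 + 3/4).
From deg A=0, deg B=0, deg C=3: d=4.
Coefficient equations give f(k) = k*(k**3 - 4*k**2 + 3*k + 3)/4.
Then R = B(k−1)f/C = k*(k**3 - 4*k**2 + 3*k + 3)/((2*k - 3)*(2*k**2 - 1)), so s_k = R(k)·t_k = k*(k**3 - 4*k**2 + 3*k + 3).
Verify: 4*k**3 - 6*k**2 - 2*k + 3 matches t_k.

Yes. s_k = k \left(k^{3} - 4 k^{2} + 3 k + 3\right).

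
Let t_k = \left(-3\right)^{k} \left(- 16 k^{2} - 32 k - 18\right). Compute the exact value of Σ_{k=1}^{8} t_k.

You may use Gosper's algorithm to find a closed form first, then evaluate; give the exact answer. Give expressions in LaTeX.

Compute t_(k+1)/t_k: get 3*(-8*k**2 - 32*k - 33)/(8*k**2 + 16*k + 9).
A = -3, B = 1, C = k**2 + 2*k + 9/8.
Need (-3)·f(k+1) − (1)·f(k) = k**2 + 2*k + 9/8.
Bound: deg f ≤ 2.
A polynomial solution: f(k) = -k*(2*k + 1)/8.
Then R = B(k−1)f/C = -k*(2*k + 1)/(8*k**2 + 16*k + 9), so s_k = R(k)·t_k = 2*(-3)**k*k*(2*k + 1).
Δs = (-3)**k*(-16*k**2 - 32*k - 18), as required.
Σ_(k=1)^(8) t_k = s_(9) − s_(1) = -6731586 − (-18) = -6731568.

Σ = -6731568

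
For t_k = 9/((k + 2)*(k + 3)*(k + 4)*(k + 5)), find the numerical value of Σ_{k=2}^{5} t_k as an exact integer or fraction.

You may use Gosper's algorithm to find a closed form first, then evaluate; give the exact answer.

The ratio is (k + 2)/(k + 6).
Gosper form: A/B · C(k+1)/C(k) with A=k + 2, B=k + 6, C=1.
f must satisfy (k + 2)·f(k+1) − (k + 5)·f(k) = 1.
d = 3 from the (1,1,0) case.
Solve for f: f(k) = k*(k**2 + 9*k + 26)/72 (degree 3 ≤ 3).
Get s_k = R·t_k = k*(k**2 + 9*k + 26)/(8*(k + 2)*(k + 3)*(k + 4)) with R(k) = B(k−1)f(k)/C(k) = k*(k + 5)*(k**2 + 9*k + 26)/72.
Check: Δs_k = 9/(k**4 + 14*k**3 + 71*k**2 + 154*k + 120). ✓
Σ_(k=2)^(5) t_k = s_(6) − s_(2) = 29/240 − (1/10) = 1/48.

Σ = 1/48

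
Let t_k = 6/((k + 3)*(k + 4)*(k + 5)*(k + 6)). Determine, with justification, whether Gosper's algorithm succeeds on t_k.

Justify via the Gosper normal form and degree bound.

Yes. s_k = k*(k**2 + 12*k + 47)/(30*(k + 3)*(k + 4)*(k + 5)).

r(k) = (k + 3)/(k + 7) after simplifying.
Gosper form: A/B · C(k+1)/C(k) with A=k + 3, B=k + 7, C=1.
f must satisfy (k + 3)·f(k+1) − (k + 6)·f(k) = 1.
Bound: deg f ≤ 3.
Match coefficients ⇒ f(k) = k*(k**2 + 12*k + 47)/180.
So s_k = (B(k−1)f/C)·t_k = (k*(k + 6)*(k**2 + 12*k + 47)/180)·t_k = k*(k**2 + 12*k + 47)/(30*(k + 3)*(k + 4)*(k + 5)).
Verify: 6/(k**4 + 18*k**3 + 119*k**2 + 342*k + 360) matches t_k.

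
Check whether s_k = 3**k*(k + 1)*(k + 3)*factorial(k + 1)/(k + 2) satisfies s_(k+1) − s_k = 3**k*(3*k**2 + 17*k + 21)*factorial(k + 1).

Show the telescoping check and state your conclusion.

Invalid: residual -3**k*(3*k**3 + 23*k**2 + 54*k + 39)*factorial(k + 1)/((k + 2)*(k + 3)) ≠ 0.

s_(k+1) = 3**(k + 1)*(k + 2)*(k + 4)*factorial(k + 2)/(k + 3)
s_(k+1) − s_k = 3**k*(3*k**4 + 29*k**3 + 101*k**2 + 153*k + 87)*factorial(k + 1)/((k + 2)*(k + 3))
(s_(k+1) − s_k) − t_k = -3**k*(3*k**3 + 23*k**2 + 54*k + 39)*factorial(k + 1)/((k + 2)*(k + 3))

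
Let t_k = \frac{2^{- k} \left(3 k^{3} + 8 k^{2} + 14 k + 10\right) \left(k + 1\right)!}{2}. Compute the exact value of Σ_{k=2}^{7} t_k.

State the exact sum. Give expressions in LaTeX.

Step 1: r(k) = (3*k**4 + 23*k**3 + 73*k**2 + 113*k + 70)/(2*(3*k**3 + 8*k**2 + 14*k + 10)).
Take A(k)=k/2 + 1, B(k)=1, C(k)=k**3 + 8*k**2/3 + 14*k/3 + 10/3.
Solve (k/2 + 1)·f(k+1) − (1)·f(k) = k**3 + 8*k**2/3 + 14*k/3 + 10/3.
From deg A=1, deg B=0, deg C=3: d=2.
A polynomial solution: f(k) = 2*(3*k**2 + 2*k - 3)/3.
Get s_k = R·t_k = (3*k**2 + 2*k - 3)*factorial(k + 1)/2**k with R(k) = B(k−1)f(k)/C(k) = 2*(3*k**2 + 2*k - 3)/(3*k**3 + 8*k**2 + 14*k + 10).
Verify: (3*k**3 + 8*k**2 + 14*k + 10)*factorial(k + 1)/(2*2**k) matches t_k.
Telescoping: Σ = s_(8) − s_(2) = 581175/2 − (39/2) = 290568.

Σ = 290568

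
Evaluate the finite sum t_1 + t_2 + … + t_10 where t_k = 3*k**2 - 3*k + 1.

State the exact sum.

t_(k+1)/t_k = (3*k**2 + 3*k + 1)/(3*k**2 - 3*k + 1).
Normal form (A,B,C) = (1, 1, k**2 - k + 1/3).
Set up (1)·f(k+1) − (1)·f(k) − (k**2 - k + 1/3) = 0.
From deg A=0, deg B=0, deg C=2: d=3.
Solving with deg f ≤ 3: f(k) = k*(k**2 - 3*k + 3)/3.
R(k) = B(k−1)·f(k)/C(k) = k*(k**2 - 3*k + 3)/(3*k**2 - 3*k + 1); s_k = R·t_k = k*(k**2 - 3*k + 3).
Check: Δs_k = 3*k**2 - 3*k + 1. ✓
Telescoping: Σ = s_(11) − s_(1) = 1001 − (1) = 1000.

Σ = 1000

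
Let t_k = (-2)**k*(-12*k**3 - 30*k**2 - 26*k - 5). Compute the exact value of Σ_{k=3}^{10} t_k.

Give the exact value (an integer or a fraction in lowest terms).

Step 1: r(k) = 2*(-12*k**3 - 66*k**2 - 122*k - 73)/(12*k**3 + 30*k**2 + 26*k + 5).
So A=-2 and B=1, with C=k**3 + 5*k**2/2 + 13*k/6 + 5/12.
Solve (-2)·f(k+1) − (1)·f(k) = k**3 + 5*k**2/2 + 13*k/6 + 5/12.
From deg A=0, deg B=0, deg C=3: d=3.
A polynomial solution: f(k) = -(2*k + 1)*(2*k**2 - 1)/12.
Then R = B(k−1)f/C = -(2*k + 1)*(2*k**2 - 1)/(12*k**3 + 30*k**2 + 26*k + 5), so s_k = R(k)·t_k = (-2)**k*(4*k**3 + 2*k**2 - 2*k - 1).
Check: Δs_k = (-2)**k*(-12*k**3 - 30*k**2 - 26*k - 5). ✓
Sum = s_(11) − s_(3); s_(11) = -11352064, s_(3) = -952 ⇒ -11351112.

Σ = -11351112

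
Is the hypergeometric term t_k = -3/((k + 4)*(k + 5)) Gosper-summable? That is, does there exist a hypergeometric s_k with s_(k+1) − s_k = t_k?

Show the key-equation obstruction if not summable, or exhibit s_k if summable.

Yes. s_k = -3*k/(4*k + 16).

t_(k+1)/t_k = (k + 4)/(k + 6).
Gosper form: A/B · C(k+1)/C(k) with A=k + 4, B=k + 6, C=1.
Set up (k + 4)·f(k+1) − (k + 5)·f(k) − (1) = 0.
Bound: deg f ≤ 1.
Match coefficients ⇒ f(k) = k/4.
Certificate R = B(k−1)f/C = k*(k + 5)/4 gives s_k = -3*k/(4*k + 16).
Verify: -3/(k**2 + 9*k + 20) matches t_k.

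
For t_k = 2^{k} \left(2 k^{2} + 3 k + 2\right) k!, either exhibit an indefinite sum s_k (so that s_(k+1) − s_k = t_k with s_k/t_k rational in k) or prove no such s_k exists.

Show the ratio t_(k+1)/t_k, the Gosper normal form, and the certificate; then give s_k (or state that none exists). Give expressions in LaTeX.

Compute t_(k+1)/t_k: get 2*(2*k**3 + 9*k**2 + 14*k + 7)/(2*k**2 + 3*k + 2).
Normal form (A,B,C) = (2*k + 2, 1, k**2 + 3*k/2 + 1).
f must satisfy (2*k + 2)·f(k+1) − (1)·f(k) = k**2 + 3*k/2 + 1.
Bound: deg f ≤ 1.
Coefficient equations give f(k) = k/2.
So s_k = (B(k−1)f/C)·t_k = (k/(2*k**2 + 3*k + 2))·t_k = 2**k*k*factorial(k).
s_(k+1) − s_k = 2**k*(2*k**2 + 3*k + 2)*factorial(k) = t_k.

s_k = 2^{k} k k!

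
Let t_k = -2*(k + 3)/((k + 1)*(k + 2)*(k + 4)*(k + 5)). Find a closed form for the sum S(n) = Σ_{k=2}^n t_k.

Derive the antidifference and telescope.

S(n) = (-n**2 - 7*n + 8)/(18*(n**2 + 7*n + 10))

Ratio r(k) = (k + 1)*(k + 4)**2/((k + 3)**2*(k + 6)).
Take A(k)=k + 1, B(k)=k + 6, C(k)=k**2 + 6*k + 9.
Set up (k + 1)·f(k+1) − (k + 5)·f(k) − (k**2 + 6*k + 9) = 0.
d = 4 from the (1,1,2) case.
Coefficient equations give f(k) = k*(k + 2)*(k + 3)*(k + 5)/8.
Get s_k = R·t_k = k*(-k - 5)/(4*(k**2 + 5*k + 4)) with R(k) = B(k−1)f(k)/C(k) = k*(k + 2)*(k + 5)**2/(8*(k + 3)).
Δs = 2*(-k - 3)/(k**4 + 12*k**3 + 49*k**2 + 78*k + 40), as required.
Telescope: S(n) = s_(n+1) − s_(2) = (-n**2 - 7*n - 6)/(4*(n**2 + 7*n + 10)) − (-7/36) = (-n**2 - 7*n + 8)/(18*(n**2 + 7*n + 10)).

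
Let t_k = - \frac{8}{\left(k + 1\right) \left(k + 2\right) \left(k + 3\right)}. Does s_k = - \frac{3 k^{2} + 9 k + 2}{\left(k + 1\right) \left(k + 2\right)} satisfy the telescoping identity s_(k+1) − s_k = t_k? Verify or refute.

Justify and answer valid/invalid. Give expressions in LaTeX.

s_(k+1) = (-9*k - 3*(k + 1)**2 - 11)/((k + 2)*(k + 3))
s_(k+1) − s_k = -8/(k**3 + 6*k**2 + 11*k + 6)
(s_(k+1) − s_k) − t_k = 0

valid (s_(k+1) − s_k reduces to t_k)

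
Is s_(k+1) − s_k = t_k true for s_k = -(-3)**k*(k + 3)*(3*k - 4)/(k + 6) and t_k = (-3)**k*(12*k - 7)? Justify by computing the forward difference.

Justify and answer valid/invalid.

Invalid: residual (-3)**(k + 1)*(12*k**2 + 68*k - 46)/(k**2 + 13*k + 42) ≠ 0.

s_(k+1) = 3*(-3)**k*(k + 4)*(3*k - 1)/(k + 7)
s_(k+1) − s_k = (-3)**k*(12*k**3 + 113*k**2 + 209*k - 156)/(k**2 + 13*k + 42)
(s_(k+1) − s_k) − t_k = (-3)**(k + 1)*(12*k**2 + 68*k - 46)/(k**2 + 13*k + 42)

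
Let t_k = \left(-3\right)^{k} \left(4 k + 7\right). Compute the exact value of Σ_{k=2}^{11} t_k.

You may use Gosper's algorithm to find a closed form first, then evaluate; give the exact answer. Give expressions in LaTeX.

Compute t_(k+1)/t_k: get 3*(-4*k - 11)/(4*k + 7).
Normal form (A,B,C) = (-3, 1, k + 7/4).
Need (-3)·f(k+1) − (1)·f(k) = k + 7/4.
deg f ≤ 1 (via 0,0,1).
Solving with deg f ≤ 1: f(k) = -(k + 1)/4.
Get s_k = R·t_k = (-3)**k*(-k - 1) with R(k) = B(k−1)f(k)/C(k) = -(k + 1)/(4*k + 7).
Verify: (-3)**k*(4*k + 7) matches t_k.
Telescoping: Σ = s_(12) − s_(2) = -6908733 − (-27) = -6908706.

Σ = -6908706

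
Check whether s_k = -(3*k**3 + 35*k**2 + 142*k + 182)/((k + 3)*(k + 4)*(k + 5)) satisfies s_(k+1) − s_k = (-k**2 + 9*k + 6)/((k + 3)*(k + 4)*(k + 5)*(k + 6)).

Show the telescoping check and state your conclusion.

s_(k+1) = (-142*k - 3*(k + 1)**3 - 35*(k + 1)**2 - 324)/((k + 4)*(k + 5)*(k + 6))
s_(k+1) − s_k = (-k**2 + 9*k + 6)/(k**4 + 18*k**3 + 119*k**2 + 342*k + 360)
(s_(k+1) − s_k) − t_k = 0

valid; difference matches t_k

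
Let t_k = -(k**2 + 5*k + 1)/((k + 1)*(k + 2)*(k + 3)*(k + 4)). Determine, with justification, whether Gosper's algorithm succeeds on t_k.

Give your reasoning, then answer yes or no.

Yes. s_k = k*(-k**2 - 3*k + 1)/(3*(k + 1)*(k + 2)*(k + 3)).

r(k) = (k + 1)*(5*k + (k + 1)**2 + 6)/((k + 5)*(k**2 + 5*k + 1)) after simplifying.
So A=k + 1 and B=k + 5, with C=k**2 + 5*k + 1.
Set up (k + 1)·f(k+1) − (k + 4)·f(k) − (k**2 + 5*k + 1) = 0.
deg f ≤ 3 (via 1,1,2).
Solving with deg f ≤ 3: f(k) = k*(k**2 + 3*k - 1)/3.
Get s_k = R·t_k = k*(-k**2 - 3*k + 1)/(3*(k + 1)*(k + 2)*(k + 3)) with R(k) = B(k−1)f(k)/C(k) = k*(k + 4)*(k**2 + 3*k - 1)/(3*(k**2 + 5*k + 1)).
s_(k+1) − s_k = (-k**2 - 5*k - 1)/(k**4 + 10*k**3 + 35*k**2 + 50*k + 24) = t_k.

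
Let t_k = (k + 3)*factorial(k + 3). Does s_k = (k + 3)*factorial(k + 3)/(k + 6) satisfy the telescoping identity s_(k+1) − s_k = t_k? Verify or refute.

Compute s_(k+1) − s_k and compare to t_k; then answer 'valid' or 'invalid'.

s_(k+1) = (k + 4)*factorial(k + 4)/(k + 7)
s_(k+1) − s_k = (k**3 + 13*k**2 + 54*k + 75)*factorial(k + 3)/((k + 6)*(k + 7))
(s_(k+1) − s_k) − t_k = -3*(k**2 + 9*k + 17)*factorial(k + 3)/((k + 6)*(k + 7))

Invalid: residual -3*(k**2 + 9*k + 17)*factorial(k + 3)/((k + 6)*(k + 7)) ≠ 0.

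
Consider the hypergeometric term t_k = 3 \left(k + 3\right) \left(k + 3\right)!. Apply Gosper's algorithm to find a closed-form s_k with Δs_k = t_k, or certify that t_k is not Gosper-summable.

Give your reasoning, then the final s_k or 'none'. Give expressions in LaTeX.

The ratio is (k + 4)**2/(k + 3).
So A=k + 4 and B=1, with C=k + 3.
f must satisfy (k + 4)·f(k+1) − (1)·f(k) = k + 3.
From deg A=1, deg B=0, deg C=1: d=0.
Solving with deg f ≤ 0: f(k) = 1.
So s_k = (B(k−1)f/C)·t_k = (1/(k + 3))·t_k = 3*factorial(k + 3).
s_(k+1) − s_k = 3*(k + 3)*factorial(k + 3) = t_k.

s_k = 3 \left(k + 3\right)!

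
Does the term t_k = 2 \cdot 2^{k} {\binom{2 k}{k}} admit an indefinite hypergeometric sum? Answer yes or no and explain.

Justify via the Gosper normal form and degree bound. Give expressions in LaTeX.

No. Not Gosper-summable.

Compute t_(k+1)/t_k: get 4*(2*k + 1)/(k + 1).
A = 8*k + 4, B = k + 1, C = 1.
f must satisfy (8*k + 4)·f(k+1) − (k)·f(k) = 1.
d = -1 from the (1,1,0) case.
Negative degree bound (-1): no f exists, t_k not Gosper-summable.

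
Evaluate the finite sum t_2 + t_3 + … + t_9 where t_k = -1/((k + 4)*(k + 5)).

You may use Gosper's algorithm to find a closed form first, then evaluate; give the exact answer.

Σ = -2/21

Step 1: r(k) = (k + 4)/(k + 6).
Take A(k)=k + 4, B(k)=k + 6, C(k)=1.
Solve (k + 4)·f(k+1) − (k + 5)·f(k) = 1.
Bound: deg f ≤ 1.
A polynomial solution: f(k) = k/4.
Certificate R = B(k−1)f/C = k*(k + 5)/4 gives s_k = -k/(4*k + 16).
Δs = -1/(k**2 + 9*k + 20), as required.
Sum = s_(10) − s_(2); s_(10) = -5/28, s_(2) = -1/12 ⇒ -2/21.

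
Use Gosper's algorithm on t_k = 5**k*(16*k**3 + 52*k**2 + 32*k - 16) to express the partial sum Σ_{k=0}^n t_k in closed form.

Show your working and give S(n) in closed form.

S(n) = 20*5**n*n**3 + 50*5**n*n**2 + 30*5**n*n - 20*5**n + 4

Ratio r(k) = 5*(4*k**3 + 25*k**2 + 46*k + 21)/(4*k**3 + 13*k**2 + 8*k - 4).
Gosper form: A/B · C(k+1)/C(k) with A=5, B=1, C=k**3 + 13*k**2/4 + 2*k - 1.
Set up (5)·f(k+1) − (1)·f(k) − (k**3 + 13*k**2/4 + 2*k - 1) = 0.
d = 3 from the (0,0,3) case.
Match coefficients ⇒ f(k) = (2*k**3 - k**2 - k - 2)/8.
Then R = B(k−1)f/C = (2*k**3 - k**2 - k - 2)/(2*(k + 2)*(4*k**2 + 5*k - 2)), so s_k = R(k)·t_k = 2*5**k*(2*k**3 - k**2 - k - 2).
s_(k+1) − s_k = 5**k*(16*k**3 + 52*k**2 + 32*k - 16) = t_k.
Evaluate: s_(n+1) = 5**(n + 1)*(4*n**3 + 10*n**2 + 6*n - 4); subtract s_(0) = -4 ⇒ S(n) = 20*5**n*n**3 + 50*5**n*n**2 + 30*5**n*n - 20*5**n + 4.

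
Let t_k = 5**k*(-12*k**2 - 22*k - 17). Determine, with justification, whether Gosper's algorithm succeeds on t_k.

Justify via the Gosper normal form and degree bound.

Yes. s_k = 5**k*(-3*k**2 + 2*k - 3).

The ratio is 5*(12*k**2 + 46*k + 51)/(12*k**2 + 22*k + 17).
Normal form (A,B,C) = (5, 1, k**2 + 11*k/6 + 17/12).
Solve (5)·f(k+1) − (1)·f(k) = k**2 + 11*k/6 + 17/12.
Degrees (0,0,2) ⇒ d ≤ 2.
A polynomial solution: f(k) = (3*k**2 - 2*k + 3)/12.
Then R = B(k−1)f/C = (3*k**2 - 2*k + 3)/(12*k**2 + 22*k + 17), so s_k = R(k)·t_k = 5**k*(-3*k**2 + 2*k - 3).
Verify: 5**k*(-12*k**2 - 22*k - 17) matches t_k.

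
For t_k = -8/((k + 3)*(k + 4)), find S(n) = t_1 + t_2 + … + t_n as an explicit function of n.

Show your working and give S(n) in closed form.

S(n) = -2*n/(n + 4)

Step 1: r(k) = (k + 3)/(k + 5).
Normal form (A,B,C) = (k + 3, k + 5, 1).
Set up (k + 3)·f(k+1) − (k + 4)·f(k) − (1) = 0.
Bound: deg f ≤ 1.
Solve for f: f(k) = k/3 (degree 1 ≤ 1).
R(k) = B(k−1)·f(k)/C(k) = k*(k + 4)/3; s_k = R·t_k = -8*k/(3*k + 9).
Verify: -8/(k**2 + 7*k + 12) matches t_k.
Σ_(k=1)^n t_k = s_(n+1) − s_(1) = (8*(-n - 1)/(3*(n + 4))) − (-2/3), i.e. -2*n/(n + 4).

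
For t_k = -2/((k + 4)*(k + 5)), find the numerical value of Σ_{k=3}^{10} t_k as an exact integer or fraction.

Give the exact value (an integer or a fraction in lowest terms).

Compute t_(k+1)/t_k: get (k + 4)/(k + 6).
Factor: A=k + 4; B=k + 6; C=1.
Key eq: (k + 4)·f(k+1) = (k + 5)·f(k) + (1).
d = 1 from the (1,1,0) case.
Match coefficients ⇒ f(k) = k/4.
So s_k = (B(k−1)f/C)·t_k = (k*(k + 5)/4)·t_k = -k/(2*k + 8).
Check: Δs_k = -2/(k**2 + 9*k + 20). ✓
Sum = s_(11) − s_(3); s_(11) = -11/30, s_(3) = -3/14 ⇒ -16/105.

Σ = -16/105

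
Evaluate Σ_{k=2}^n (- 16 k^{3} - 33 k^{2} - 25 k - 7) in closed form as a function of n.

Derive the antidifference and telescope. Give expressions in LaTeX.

r(k) = (16*k**3 + 81*k**2 + 139*k + 81)/(16*k**3 + 33*k**2 + 25*k + 7) after simplifying.
Take A(k)=1, B(k)=1, C(k)=k**3 + 33*k**2/16 + 25*k/16 + 7/16.
Key eq: (1)·f(k+1) = (1)·f(k) + (k**3 + 33*k**2/16 + 25*k/16 + 7/16).
From deg A=0, deg B=0, deg C=3: d=4.
Solve for f: f(k) = k**3*(4*k + 3)/16 (degree 4 ≤ 4).
R(k) = B(k−1)·f(k)/C(k) = k**3*(4*k + 3)/(16*k**3 + 33*k**2 + 25*k + 7); s_k = R·t_k = k**3*(-4*k - 3).
s_(k+1) − s_k = -16*k**3 - 33*k**2 - 25*k - 7 = t_k.
Σ_(k=2)^n t_k = s_(n+1) − s_(2) = (-4*n**4 - 19*n**3 - 33*n**2 - 25*n - 7) − (-88), i.e. -4*n**4 - 19*n**3 - 33*n**2 - 25*n + 81.

S(n) = - 4 n^{4} - 19 n^{3} - 33 n^{2} - 25 n + 81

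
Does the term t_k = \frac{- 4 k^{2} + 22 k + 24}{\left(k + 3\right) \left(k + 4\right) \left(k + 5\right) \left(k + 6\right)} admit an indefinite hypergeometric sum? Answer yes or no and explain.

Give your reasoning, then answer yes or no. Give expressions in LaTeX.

The ratio is (k + 3)*(11*k - 2*(k + 1)**2 + 23)/((k + 7)*(-2*k**2 + 11*k + 12)).
Take A(k)=k + 3, B(k)=k + 7, C(k)=k**2 - 11*k/2 - 6.
f must satisfy (k + 3)·f(k+1) − (k + 6)·f(k) = k**2 - 11*k/2 - 6.
Bound: deg f ≤ 3.
A polynomial solution: f(k) = -k*(k**2 + 252*k + 227)/240.
R(k) = B(k−1)·f(k)/C(k) = -k*(k + 6)*(k**2 + 252*k + 227)/(120*(2*k**2 - 11*k - 12)); s_k = R·t_k = k*(k**2 + 252*k + 227)/(60*(k + 3)*(k + 4)*(k + 5)).
Δs = 2*(-2*k**2 + 11*k + 12)/(k**4 + 18*k**3 + 119*k**2 + 342*k + 360), as required.

Yes. s_k = \frac{k \left(k^{2} + 252 k + 227\right)}{60 \left(k + 3\right) \left(k + 4\right) \left(k + 5\right)}.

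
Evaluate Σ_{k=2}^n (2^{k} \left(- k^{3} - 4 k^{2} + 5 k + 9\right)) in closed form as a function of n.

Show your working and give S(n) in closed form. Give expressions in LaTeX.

S(n) = - 2 \cdot 2^{n} n^{3} - 2 \cdot 2^{n} n^{2} + 8 \cdot 2^{n} n + 10 \cdot 2^{n} - 28

t_(k+1)/t_k = 2*(k**3 + 7*k**2 + 6*k - 9)/(k**3 + 4*k**2 - 5*k - 9).
Gosper form: A/B · C(k+1)/C(k) with A=2, B=1, C=k**3 + 4*k**2 - 5*k - 9.
Key eq: (2)·f(k+1) = (1)·f(k) + (k**3 + 4*k**2 - 5*k - 9).
Degrees (0,0,3) ⇒ d ≤ 3.
Coefficient equations give f(k) = k**3 - 2*k**2 - 3*k - 1.
R(k) = B(k−1)·f(k)/C(k) = (k**3 - 2*k**2 - 3*k - 1)/(k**3 + 4*k**2 - 5*k - 9); s_k = R·t_k = 2**k*(-k**3 + 2*k**2 + 3*k + 1).
Verify: 2**k*(-k**3 - 4*k**2 + 5*k + 9) matches t_k.
Evaluate: s_(n+1) = 2**(n + 1)*(-n**3 - n**2 + 4*n + 5); subtract s_(2) = 28 ⇒ S(n) = -2*2**n*n**3 - 2*2**n*n**2 + 8*2**n*n + 10*2**n - 28.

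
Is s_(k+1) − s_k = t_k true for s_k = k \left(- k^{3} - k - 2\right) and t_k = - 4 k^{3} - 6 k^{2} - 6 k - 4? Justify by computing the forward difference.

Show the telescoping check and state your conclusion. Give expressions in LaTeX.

Valid — Δs_k = t_k.

s_(k+1) = -(k + 1)*(k + (k + 1)**3 + 3)
s_(k+1) − s_k = -4*k**3 - 6*k**2 - 6*k - 4
(s_(k+1) − s_k) − t_k = 0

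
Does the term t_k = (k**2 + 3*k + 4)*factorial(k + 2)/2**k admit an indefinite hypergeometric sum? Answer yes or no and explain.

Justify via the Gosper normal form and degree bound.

Yes. s_k = 2**(1 - k)*(k + 1)*factorial(k + 2).

The ratio is (k + 3)*(3*k + (k + 1)**2 + 7)/(2*(k**2 + 3*k + 4)).
Gosper form: A/B · C(k+1)/C(k) with A=k/2 + 3/2, B=1, C=k**2 + 3*k + 4.
Solve (k/2 + 3/2)·f(k+1) − (1)·f(k) = k**2 + 3*k + 4.
From deg A=1, deg B=0, deg C=2: d=1.
Solve for f: f(k) = 2*(k + 1) (degree 1 ≤ 1).
Get s_k = R·t_k = 2**(1 - k)*(k + 1)*factorial(k + 2) with R(k) = B(k−1)f(k)/C(k) = 2*(k + 1)/(k**2 + 3*k + 4).
Verify: (k**2 + 3*k + 4)*factorial(k + 2)/2**k matches t_k.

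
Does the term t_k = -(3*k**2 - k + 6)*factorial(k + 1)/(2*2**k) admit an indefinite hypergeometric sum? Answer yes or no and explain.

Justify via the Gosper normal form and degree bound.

Yes. s_k = -(3*k - 4)*factorial(k + 1)/2**k.

t_(k+1)/t_k = (k + 2)*(-k + 3*(k + 1)**2 + 5)/(2*(3*k**2 - k + 6)).
Take A(k)=k/2 + 1, B(k)=1, C(k)=k**2 - k/3 + 2.
Key eq: (k/2 + 1)·f(k+1) = (1)·f(k) + (k**2 - k/3 + 2).
Bound: deg f ≤ 1.
Coefficient equations give f(k) = 2*(3*k - 4)/3.
So s_k = (B(k−1)f/C)·t_k = (2*(3*k - 4)/(3*k**2 - k + 6))·t_k = -(3*k - 4)*factorial(k + 1)/2**k.
Verify: -(3*k**2 - k + 6)*factorial(k + 1)/(2*2**k) matches t_k.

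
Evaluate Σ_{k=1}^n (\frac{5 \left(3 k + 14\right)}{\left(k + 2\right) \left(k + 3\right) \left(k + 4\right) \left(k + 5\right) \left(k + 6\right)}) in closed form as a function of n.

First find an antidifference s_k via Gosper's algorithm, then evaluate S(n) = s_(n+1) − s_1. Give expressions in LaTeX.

S(n) = \frac{5 n \left(n^{2} + 13 n + 54\right)}{72 \left(n^{3} + 13 n^{2} + 54 n + 72\right)}

Step 1: r(k) = (k + 2)*(3*k + 17)/((k + 7)*(3*k + 14)).
Take A(k)=k + 2, B(k)=k + 7, C(k)=k + 14/3.
Solve (k + 2)·f(k+1) − (k + 6)·f(k) = k + 14/3.
d = 4 from the (1,1,1) case.
Solving with deg f ≤ 4: f(k) = k*(k + 4)*(k**2 + 10*k + 31)/90.
Certificate R = B(k−1)f/C = k*(k + 4)*(k + 6)*(k**2 + 10*k + 31)/(30*(3*k + 14)) gives s_k = k*(k**2 + 10*k + 31)/(6*(k**3 + 10*k**2 + 31*k + 30)).
s_(k+1) − s_k = 5*(3*k + 14)/(k**5 + 20*k**4 + 155*k**3 + 580*k**2 + 1044*k + 720) = t_k.
Telescope: S(n) = s_(n+1) − s_(1) = (n**3 + 13*n**2 + 54*n + 42)/(6*(n**3 + 13*n**2 + 54*n + 72)) − (7/72) = 5*n*(n**2 + 13*n + 54)/(72*(n**3 + 13*n**2 + 54*n + 72)).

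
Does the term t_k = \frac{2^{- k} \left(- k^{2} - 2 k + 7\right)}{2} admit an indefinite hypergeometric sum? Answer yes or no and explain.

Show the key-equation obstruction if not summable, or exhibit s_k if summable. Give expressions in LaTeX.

r(k) = (k**2 + 4*k - 4)/(2*(k**2 + 2*k - 7)) after simplifying.
Gosper form: A/B · C(k+1)/C(k) with A=1/2, B=1, C=k**2 + 2*k - 7.
Key eq: (1/2)·f(k+1) = (1)·f(k) + (k**2 + 2*k - 7).
Degrees (0,0,2) ⇒ d ≤ 2.
Match coefficients ⇒ f(k) = -2*(k**2 + 4*k - 2).
Then R = B(k−1)f/C = -2*(k**2 + 4*k - 2)/(k**2 + 2*k - 7), so s_k = R(k)·t_k = (k**2 + 4*k - 2)/2**k.
s_(k+1) − s_k = (-k**2 - 2*k + 7)/(2*2**k) = t_k.

Yes. s_k = 2^{- k} \left(k^{2} + 4 k - 2\right).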